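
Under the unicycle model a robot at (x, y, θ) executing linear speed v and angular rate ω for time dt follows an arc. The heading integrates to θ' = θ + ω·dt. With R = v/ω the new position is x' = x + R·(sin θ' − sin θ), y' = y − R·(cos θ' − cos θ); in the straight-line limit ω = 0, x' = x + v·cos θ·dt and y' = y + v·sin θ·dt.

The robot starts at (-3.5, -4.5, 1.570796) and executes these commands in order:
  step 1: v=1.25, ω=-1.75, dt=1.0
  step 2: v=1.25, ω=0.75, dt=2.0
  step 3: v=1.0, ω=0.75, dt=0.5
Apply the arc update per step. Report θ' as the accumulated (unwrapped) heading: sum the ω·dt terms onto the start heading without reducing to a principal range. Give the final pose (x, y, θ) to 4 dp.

step 1: θ'=-0.1792 (R=-0.7143) → pose (-2.6584, -3.7972, -0.1792)
step 2: θ'=1.3208 (R=1.6667) → pose (-0.7465, -2.5695, 1.3208)
step 3: θ'=1.6958 (R=1.3333) → pose (-0.7154, -2.0734, 1.6958)

(-0.7154, -2.0734, 1.6958)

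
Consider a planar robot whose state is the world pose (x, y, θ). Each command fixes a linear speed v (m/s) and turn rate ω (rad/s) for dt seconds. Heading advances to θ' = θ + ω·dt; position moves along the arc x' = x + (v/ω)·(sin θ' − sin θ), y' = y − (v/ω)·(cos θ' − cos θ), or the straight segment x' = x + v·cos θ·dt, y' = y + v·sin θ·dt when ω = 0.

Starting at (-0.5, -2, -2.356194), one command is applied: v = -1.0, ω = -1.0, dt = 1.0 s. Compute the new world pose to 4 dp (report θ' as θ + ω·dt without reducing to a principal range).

(0.4201, -1.7300, -3.3562)

θ' = -2.3562 + -1.0·1.0 = -3.3562
R = v/ω = -1.0/-1.0 = 1.0000
x' = -0.5 + 1.0000·(sin -3.3562 − sin -2.3562) = 0.4201
y' = -2 − 1.0000·(cos -3.3562 − cos -2.3562) = -1.7300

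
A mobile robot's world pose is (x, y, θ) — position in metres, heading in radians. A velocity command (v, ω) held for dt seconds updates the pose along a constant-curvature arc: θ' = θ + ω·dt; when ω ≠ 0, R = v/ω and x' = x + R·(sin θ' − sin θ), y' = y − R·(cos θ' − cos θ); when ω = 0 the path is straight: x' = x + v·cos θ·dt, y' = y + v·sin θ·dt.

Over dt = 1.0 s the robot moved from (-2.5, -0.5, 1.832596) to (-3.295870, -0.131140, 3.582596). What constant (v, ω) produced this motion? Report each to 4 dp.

Δθ = 3.582596 − 1.832596 = 1.750000
ω = Δθ/dt = 1.750000/1.0 = 1.7500
R = Δx/(sin θ' − sin θ) = 0.5714
v = R·ω = 0.5714·1.7500 = 1.0000

v = 1.0000, ω = 1.7500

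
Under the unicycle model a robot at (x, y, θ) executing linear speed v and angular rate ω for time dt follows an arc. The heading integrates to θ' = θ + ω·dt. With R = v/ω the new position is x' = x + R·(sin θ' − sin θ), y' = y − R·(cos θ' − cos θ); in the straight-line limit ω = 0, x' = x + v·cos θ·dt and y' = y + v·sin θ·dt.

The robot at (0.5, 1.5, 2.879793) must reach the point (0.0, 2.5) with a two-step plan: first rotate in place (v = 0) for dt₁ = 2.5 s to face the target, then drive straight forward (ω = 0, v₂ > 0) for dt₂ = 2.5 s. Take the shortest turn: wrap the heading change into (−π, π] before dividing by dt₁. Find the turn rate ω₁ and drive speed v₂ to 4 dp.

ω₁ = -0.3381, v₂ = 0.4472

heading to target = atan2(2.5−1.5, 0−0.5) = 2.0344
Δθ = wrap(2.0344 − 2.8798) = -0.8453; ω₁ = Δθ/dt₁ = -0.3381
distance = √((0−0.5)² + (2.5−1.5)²) = 1.1180; v₂ = distance/dt₂ = 0.4472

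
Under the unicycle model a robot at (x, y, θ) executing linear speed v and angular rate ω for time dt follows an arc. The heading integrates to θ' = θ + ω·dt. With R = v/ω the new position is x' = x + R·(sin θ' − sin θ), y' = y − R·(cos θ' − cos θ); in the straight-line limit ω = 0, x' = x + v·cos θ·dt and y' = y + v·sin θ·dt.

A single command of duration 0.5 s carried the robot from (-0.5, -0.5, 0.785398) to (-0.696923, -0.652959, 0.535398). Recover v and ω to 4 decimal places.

Δθ = 0.535398 − 0.785398 = -0.250000
ω = Δθ/dt = -0.250000/0.5 = -0.5000
R = Δx/(sin θ' − sin θ) = 1.0000
v = R·ω = 1.0000·-0.5000 = -0.5000

v = -0.5000, ω = -0.5000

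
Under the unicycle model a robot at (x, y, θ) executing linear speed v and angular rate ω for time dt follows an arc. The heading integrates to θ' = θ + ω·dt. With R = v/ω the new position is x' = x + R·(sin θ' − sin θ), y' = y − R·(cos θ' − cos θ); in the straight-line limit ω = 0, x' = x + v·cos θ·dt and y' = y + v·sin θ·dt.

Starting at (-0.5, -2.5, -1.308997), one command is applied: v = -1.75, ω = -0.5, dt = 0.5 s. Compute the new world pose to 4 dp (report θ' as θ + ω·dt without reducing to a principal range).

θ' = -1.3090 + -0.5·0.5 = -1.5590
R = v/ω = -1.75/-0.5 = 3.5000
x' = -0.5 + 3.5000·(sin -1.5590 − sin -1.3090) = -0.6190
y' = -2.5 − 3.5000·(cos -1.5590 − cos -1.3090) = -1.6354

(-0.6190, -1.6354, -1.5590)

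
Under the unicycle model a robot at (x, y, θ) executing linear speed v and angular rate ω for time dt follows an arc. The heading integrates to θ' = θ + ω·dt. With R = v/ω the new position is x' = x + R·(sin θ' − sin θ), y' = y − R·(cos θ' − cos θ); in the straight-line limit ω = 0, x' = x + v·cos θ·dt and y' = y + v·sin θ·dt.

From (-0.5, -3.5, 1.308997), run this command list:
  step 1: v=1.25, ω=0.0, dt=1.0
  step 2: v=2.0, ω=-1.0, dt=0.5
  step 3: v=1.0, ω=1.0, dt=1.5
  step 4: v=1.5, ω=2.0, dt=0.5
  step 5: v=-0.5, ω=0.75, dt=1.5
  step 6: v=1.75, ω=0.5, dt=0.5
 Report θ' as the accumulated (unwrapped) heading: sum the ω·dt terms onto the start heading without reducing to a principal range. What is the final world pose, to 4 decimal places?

(0.0411, -0.2201, 4.6840)

step 1: θ'=1.3090 (straight) → pose (-0.1765, -2.2926, 1.3090)
step 2: θ'=0.8090 (R=-2.0000) → pose (0.3082, -1.4298, 0.8090)
step 3: θ'=2.3090 (R=1.0000) → pose (0.3243, -0.0666, 2.3090)
step 4: θ'=3.3090 (R=0.7500) → pose (-0.3555, 0.1682, 3.3090)
step 5: θ'=4.4340 (R=-0.6667) → pose (0.1745, 0.6423, 4.4340)
step 6: θ'=4.6840 (R=3.5000) → pose (0.0411, -0.2201, 4.6840)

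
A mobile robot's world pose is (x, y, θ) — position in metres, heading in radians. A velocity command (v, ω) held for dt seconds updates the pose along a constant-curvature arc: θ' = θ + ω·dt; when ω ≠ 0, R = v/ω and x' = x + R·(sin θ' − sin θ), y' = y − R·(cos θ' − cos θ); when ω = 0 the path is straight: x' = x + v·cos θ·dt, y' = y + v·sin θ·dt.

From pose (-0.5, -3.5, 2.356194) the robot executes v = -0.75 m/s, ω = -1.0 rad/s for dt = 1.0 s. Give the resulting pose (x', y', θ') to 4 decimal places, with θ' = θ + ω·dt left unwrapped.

(-0.2975, -4.1900, 1.3562)

θ' = 2.3562 + -1.0·1.0 = 1.3562
R = v/ω = -0.75/-1.0 = 0.7500
x' = -0.5 + 0.7500·(sin 1.3562 − sin 2.3562) = -0.2975
y' = -3.5 − 0.7500·(cos 1.3562 − cos 2.3562) = -4.1900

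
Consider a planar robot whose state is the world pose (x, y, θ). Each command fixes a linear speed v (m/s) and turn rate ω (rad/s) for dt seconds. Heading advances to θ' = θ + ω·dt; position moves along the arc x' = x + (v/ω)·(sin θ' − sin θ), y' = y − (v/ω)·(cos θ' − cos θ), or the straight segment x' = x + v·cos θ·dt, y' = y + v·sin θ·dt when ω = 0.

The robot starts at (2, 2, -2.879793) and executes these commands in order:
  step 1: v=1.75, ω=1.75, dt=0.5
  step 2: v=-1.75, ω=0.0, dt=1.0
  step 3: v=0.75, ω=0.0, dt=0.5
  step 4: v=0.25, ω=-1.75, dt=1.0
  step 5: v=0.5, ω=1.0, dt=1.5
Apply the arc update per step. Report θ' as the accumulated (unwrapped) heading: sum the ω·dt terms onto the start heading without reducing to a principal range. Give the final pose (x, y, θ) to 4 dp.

(1.0426, 2.5524, -2.2548)

step 1: θ'=-2.0048 (R=1.0000) → pose (1.3515, 1.4546, -2.0048)
step 2: θ'=-2.0048 (straight) → pose (2.0874, 3.0423, -2.0048)
step 3: θ'=-2.0048 (straight) → pose (1.9297, 2.7021, -2.0048)
step 4: θ'=-3.7548 (R=-0.1429) → pose (1.7179, 2.6453, -3.7548)
step 5: θ'=-2.2548 (R=0.5000) → pose (1.0426, 2.5524, -2.2548)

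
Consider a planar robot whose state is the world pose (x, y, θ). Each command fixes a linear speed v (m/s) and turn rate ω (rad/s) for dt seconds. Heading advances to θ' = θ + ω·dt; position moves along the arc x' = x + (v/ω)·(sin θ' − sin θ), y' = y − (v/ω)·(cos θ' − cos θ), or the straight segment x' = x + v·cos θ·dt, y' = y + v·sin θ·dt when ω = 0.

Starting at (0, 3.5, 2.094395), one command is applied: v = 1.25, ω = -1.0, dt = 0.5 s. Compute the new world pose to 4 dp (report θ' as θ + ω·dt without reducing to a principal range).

(-0.1671, 4.0955, 1.5944)

θ' = 2.0944 + -1.0·0.5 = 1.5944
R = v/ω = 1.25/-1.0 = -1.2500
x' = 0 + -1.2500·(sin 1.5944 − sin 2.0944) = -0.1671
y' = 3.5 − -1.2500·(cos 1.5944 − cos 2.0944) = 4.0955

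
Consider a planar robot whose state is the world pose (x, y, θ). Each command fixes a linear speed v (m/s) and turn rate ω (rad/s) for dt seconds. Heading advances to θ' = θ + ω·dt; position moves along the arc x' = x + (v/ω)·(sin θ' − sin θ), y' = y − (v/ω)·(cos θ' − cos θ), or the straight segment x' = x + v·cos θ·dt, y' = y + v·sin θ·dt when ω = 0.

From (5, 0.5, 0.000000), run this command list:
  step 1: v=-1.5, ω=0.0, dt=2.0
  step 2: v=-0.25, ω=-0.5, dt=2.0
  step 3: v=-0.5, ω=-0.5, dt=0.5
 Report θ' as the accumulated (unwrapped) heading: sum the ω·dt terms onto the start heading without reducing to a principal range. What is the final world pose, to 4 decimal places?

(1.4718, 0.9548, -1.2500)

step 1: θ'=0.0000 (straight) → pose (2.0000, 0.5000, 0.0000)
step 2: θ'=-1.0000 (R=0.5000) → pose (1.5793, 0.7298, -1.0000)
step 3: θ'=-1.2500 (R=1.0000) → pose (1.4718, 0.9548, -1.2500)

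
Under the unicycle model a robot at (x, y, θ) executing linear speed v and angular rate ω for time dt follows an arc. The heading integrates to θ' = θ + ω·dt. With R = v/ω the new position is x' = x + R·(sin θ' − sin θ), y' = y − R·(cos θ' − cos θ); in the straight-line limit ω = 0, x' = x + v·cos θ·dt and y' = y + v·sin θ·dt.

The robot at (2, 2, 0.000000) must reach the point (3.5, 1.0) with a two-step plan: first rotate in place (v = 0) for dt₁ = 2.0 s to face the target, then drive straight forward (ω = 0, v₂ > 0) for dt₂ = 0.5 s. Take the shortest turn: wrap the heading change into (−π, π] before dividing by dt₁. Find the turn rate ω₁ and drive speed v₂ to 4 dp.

heading to target = atan2(1−2, 3.5−2) = -0.5880
Δθ = wrap(-0.5880 − 0.0000) = -0.5880; ω₁ = Δθ/dt₁ = -0.2940
distance = √((3.5−2)² + (1−2)²) = 1.8028; v₂ = distance/dt₂ = 3.6056

ω₁ = -0.2940, v₂ = 3.6056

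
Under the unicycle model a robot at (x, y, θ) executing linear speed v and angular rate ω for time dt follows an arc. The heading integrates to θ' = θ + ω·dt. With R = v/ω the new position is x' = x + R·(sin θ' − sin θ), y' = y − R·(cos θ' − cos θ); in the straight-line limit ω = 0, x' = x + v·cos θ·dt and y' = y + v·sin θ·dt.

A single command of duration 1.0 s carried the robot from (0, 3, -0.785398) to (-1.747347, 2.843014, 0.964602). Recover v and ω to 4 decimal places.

Δθ = 0.964602 − -0.785398 = 1.750000
ω = Δθ/dt = 1.750000/1.0 = 1.7500
R = Δx/(sin θ' − sin θ) = -1.1429
v = R·ω = -1.1429·1.7500 = -2.0000

v = -2.0000, ω = 1.7500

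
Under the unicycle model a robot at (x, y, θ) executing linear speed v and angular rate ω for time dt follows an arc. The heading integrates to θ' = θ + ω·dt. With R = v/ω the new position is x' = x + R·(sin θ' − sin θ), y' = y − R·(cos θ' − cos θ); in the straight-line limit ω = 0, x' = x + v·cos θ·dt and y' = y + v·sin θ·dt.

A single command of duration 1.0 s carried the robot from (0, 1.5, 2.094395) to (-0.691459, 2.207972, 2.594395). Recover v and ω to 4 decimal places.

v = 1.0000, ω = 0.5000

Δθ = 2.594395 − 2.094395 = 0.500000
ω = Δθ/dt = 0.500000/1.0 = 0.5000
R = −Δy/(cos θ' − cos θ) = 2.0000
v = R·ω = 2.0000·0.5000 = 1.0000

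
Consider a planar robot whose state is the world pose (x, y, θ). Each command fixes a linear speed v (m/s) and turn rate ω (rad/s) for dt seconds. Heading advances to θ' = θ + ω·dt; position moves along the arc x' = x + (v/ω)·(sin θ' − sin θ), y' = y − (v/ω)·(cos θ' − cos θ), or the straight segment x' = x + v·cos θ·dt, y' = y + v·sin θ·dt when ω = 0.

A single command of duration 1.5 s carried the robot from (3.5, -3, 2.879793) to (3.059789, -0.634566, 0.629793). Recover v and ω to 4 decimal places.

v = 2.0000, ω = -1.5000

Δθ = 0.629793 − 2.879793 = -2.250000
ω = Δθ/dt = -2.250000/1.5 = -1.5000
R = −Δy/(cos θ' − cos θ) = -1.3333
v = R·ω = -1.3333·-1.5000 = 2.0000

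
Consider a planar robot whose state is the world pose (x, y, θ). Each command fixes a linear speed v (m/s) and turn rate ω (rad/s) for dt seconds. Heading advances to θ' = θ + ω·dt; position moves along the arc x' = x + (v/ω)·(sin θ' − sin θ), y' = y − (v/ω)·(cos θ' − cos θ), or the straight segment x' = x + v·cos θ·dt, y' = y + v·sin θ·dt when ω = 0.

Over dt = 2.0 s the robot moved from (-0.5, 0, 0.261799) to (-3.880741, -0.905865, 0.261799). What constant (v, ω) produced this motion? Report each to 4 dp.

v = -1.7500, ω = 0.0000

Δθ = 0.261799 − 0.261799 = 0.000000
ω = Δθ/dt = 0.000000/2.0 = 0.0000
ω = 0 → v = (Δx·cos θ + Δy·sin θ)/dt = -1.7500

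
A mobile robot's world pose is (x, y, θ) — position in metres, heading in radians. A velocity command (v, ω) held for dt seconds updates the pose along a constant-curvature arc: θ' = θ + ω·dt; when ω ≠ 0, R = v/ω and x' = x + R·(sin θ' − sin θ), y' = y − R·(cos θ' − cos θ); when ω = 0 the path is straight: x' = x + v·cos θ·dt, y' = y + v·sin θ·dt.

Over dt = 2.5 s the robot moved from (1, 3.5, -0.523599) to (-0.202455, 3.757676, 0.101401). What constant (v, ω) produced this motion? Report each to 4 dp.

v = -0.5000, ω = 0.2500

Δθ = 0.101401 − -0.523599 = 0.625000
ω = Δθ/dt = 0.625000/2.5 = 0.2500
R = Δx/(sin θ' − sin θ) = -2.0000
v = R·ω = -2.0000·0.2500 = -0.5000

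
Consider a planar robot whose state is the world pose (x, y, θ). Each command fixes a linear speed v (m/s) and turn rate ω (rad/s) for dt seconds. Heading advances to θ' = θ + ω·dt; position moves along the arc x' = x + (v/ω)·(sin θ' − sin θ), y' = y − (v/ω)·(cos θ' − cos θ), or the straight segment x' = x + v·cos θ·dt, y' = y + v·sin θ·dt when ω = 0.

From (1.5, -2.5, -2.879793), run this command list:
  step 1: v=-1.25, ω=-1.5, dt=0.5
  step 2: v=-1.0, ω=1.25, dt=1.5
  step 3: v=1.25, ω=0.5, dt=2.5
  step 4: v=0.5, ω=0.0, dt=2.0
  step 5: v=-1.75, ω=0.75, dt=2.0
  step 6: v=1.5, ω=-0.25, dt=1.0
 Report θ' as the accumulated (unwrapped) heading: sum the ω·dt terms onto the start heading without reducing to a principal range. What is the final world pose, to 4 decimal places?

(3.2709, -4.7665, 0.7452)

step 1: θ'=-3.6298 (R=0.8333) → pose (2.1065, -2.5690, -3.6298)
step 2: θ'=-1.7548 (R=-0.8000) → pose (3.2683, -2.0088, -1.7548)
step 3: θ'=-0.5048 (R=2.5000) → pose (4.5170, -4.6544, -0.5048)
step 4: θ'=-0.5048 (straight) → pose (5.3923, -5.1380, -0.5048)
step 5: θ'=0.9952 (R=-2.3333) → pose (2.3065, -5.9102, 0.9952)
step 6: θ'=0.7452 (R=-6.0000) → pose (3.2709, -4.7665, 0.7452)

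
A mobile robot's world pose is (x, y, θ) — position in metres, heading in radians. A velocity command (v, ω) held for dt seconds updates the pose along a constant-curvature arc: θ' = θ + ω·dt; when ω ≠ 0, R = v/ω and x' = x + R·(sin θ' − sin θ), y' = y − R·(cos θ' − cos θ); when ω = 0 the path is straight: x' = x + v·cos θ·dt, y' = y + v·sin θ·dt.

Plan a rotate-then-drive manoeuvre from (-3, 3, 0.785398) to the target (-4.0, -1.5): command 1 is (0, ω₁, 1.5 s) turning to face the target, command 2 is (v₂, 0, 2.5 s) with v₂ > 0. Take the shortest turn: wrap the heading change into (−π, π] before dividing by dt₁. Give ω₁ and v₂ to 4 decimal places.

heading to target = atan2(-1.5−3, -4−-3) = -1.7895
Δθ = wrap(-1.7895 − 0.7854) = -2.5749; ω₁ = Δθ/dt₁ = -1.7166
distance = √((-4−-3)² + (-1.5−3)²) = 4.6098; v₂ = distance/dt₂ = 1.8439

ω₁ = -1.7166, v₂ = 1.8439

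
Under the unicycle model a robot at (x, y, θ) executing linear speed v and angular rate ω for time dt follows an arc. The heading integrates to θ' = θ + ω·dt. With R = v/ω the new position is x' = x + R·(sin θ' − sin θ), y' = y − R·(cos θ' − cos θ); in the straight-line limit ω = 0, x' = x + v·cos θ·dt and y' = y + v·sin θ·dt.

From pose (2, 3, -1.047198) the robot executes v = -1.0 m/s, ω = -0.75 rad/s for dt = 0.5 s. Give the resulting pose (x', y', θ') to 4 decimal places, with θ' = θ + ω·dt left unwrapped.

(1.8361, 3.4693, -1.4222)

θ' = -1.0472 + -0.75·0.5 = -1.4222
R = v/ω = -1.0/-0.75 = 1.3333
x' = 2 + 1.3333·(sin -1.4222 − sin -1.0472) = 1.8361
y' = 3 − 1.3333·(cos -1.4222 − cos -1.0472) = 3.4693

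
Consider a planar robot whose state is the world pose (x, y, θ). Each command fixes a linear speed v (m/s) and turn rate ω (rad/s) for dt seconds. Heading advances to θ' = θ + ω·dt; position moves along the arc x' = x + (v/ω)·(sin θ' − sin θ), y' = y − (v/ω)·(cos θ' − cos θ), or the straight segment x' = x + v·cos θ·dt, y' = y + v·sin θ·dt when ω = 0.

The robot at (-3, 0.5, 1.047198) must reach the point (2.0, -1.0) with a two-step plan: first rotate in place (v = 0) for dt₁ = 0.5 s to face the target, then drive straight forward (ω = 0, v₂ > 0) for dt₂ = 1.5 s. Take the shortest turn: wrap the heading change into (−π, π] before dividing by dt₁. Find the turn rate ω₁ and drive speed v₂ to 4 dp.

ω₁ = -2.6773, v₂ = 3.4801

heading to target = atan2(-1−0.5, 2−-3) = -0.2915
Δθ = wrap(-0.2915 − 1.0472) = -1.3387; ω₁ = Δθ/dt₁ = -2.6773
distance = √((2−-3)² + (-1−0.5)²) = 5.2202; v₂ = distance/dt₂ = 3.4801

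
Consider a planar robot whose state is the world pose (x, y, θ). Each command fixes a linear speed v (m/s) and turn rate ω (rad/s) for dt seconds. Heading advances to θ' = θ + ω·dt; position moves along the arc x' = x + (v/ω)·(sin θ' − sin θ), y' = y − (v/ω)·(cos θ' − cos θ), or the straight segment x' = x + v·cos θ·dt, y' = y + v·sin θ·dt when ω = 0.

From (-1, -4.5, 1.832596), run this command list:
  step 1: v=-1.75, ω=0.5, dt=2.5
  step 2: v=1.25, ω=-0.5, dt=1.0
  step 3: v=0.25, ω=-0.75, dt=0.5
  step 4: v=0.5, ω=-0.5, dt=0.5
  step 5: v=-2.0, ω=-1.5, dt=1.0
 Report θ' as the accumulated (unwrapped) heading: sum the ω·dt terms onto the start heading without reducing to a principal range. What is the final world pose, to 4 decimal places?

step 1: θ'=3.0826 (R=-3.5000) → pose (2.1744, -7.0880, 3.0826)
step 2: θ'=2.5826 (R=-2.5000) → pose (0.9959, -6.7119, 2.5826)
step 3: θ'=2.2076 (R=-0.3333) → pose (0.9047, -6.6275, 2.2076)
step 4: θ'=1.9576 (R=-1.0000) → pose (0.7826, -6.4101, 1.9576)
step 5: θ'=0.4576 (R=1.3333) → pose (0.1368, -8.1092, 0.4576)

(0.1368, -8.1092, 0.4576)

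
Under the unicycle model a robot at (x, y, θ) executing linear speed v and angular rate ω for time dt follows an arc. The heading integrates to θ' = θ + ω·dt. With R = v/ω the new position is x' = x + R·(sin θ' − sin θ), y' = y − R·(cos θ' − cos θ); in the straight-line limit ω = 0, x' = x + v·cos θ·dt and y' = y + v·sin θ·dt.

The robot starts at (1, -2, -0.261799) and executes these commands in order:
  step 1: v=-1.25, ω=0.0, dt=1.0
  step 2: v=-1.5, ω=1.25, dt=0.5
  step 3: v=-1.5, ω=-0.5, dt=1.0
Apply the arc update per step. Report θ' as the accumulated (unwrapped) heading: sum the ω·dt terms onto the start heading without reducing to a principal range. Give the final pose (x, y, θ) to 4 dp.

step 1: θ'=-0.2618 (straight) → pose (-0.2074, -1.6765, -0.2618)
step 2: θ'=0.3632 (R=-1.2000) → pose (-0.9443, -1.7139, 0.3632)
step 3: θ'=-0.1368 (R=3.0000) → pose (-2.4192, -1.8816, -0.1368)

(-2.4192, -1.8816, -0.1368)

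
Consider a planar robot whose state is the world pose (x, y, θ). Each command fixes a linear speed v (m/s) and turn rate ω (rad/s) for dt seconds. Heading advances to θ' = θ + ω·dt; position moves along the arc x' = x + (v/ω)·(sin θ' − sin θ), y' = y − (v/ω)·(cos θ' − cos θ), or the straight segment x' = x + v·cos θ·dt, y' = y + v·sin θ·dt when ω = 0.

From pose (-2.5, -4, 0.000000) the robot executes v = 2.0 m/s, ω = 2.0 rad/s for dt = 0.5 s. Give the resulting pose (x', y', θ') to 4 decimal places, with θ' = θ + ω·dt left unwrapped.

(-1.6585, -3.5403, 1.0000)

θ' = 0.0000 + 2.0·0.5 = 1.0000
R = v/ω = 2.0/2.0 = 1.0000
x' = -2.5 + 1.0000·(sin 1.0000 − sin 0.0000) = -1.6585
y' = -4 − 1.0000·(cos 1.0000 − cos 0.0000) = -3.5403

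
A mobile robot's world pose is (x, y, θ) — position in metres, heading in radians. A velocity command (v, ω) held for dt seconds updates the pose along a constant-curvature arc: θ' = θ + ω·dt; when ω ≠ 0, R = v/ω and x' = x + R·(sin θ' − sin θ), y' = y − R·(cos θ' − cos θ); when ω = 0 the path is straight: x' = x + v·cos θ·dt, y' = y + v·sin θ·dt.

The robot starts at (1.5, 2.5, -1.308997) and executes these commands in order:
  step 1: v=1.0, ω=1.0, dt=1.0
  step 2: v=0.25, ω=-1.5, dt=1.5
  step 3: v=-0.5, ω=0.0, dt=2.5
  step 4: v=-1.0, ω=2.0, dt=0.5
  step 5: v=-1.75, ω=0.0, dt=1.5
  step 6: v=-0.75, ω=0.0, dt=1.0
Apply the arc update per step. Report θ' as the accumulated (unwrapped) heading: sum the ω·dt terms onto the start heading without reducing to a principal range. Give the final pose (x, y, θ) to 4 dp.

step 1: θ'=-0.3090 (R=1.0000) → pose (2.1618, 1.8062, -0.3090)
step 2: θ'=-2.5590 (R=-0.1667) → pose (2.2028, 1.5082, -2.5590)
step 3: θ'=-2.5590 (straight) → pose (3.2466, 2.1960, -2.5590)
step 4: θ'=-1.5590 (R=-0.5000) → pose (3.4715, 2.6194, -1.5590)
step 5: θ'=-1.5590 (straight) → pose (3.4405, 5.2442, -1.5590)
step 6: θ'=-1.5590 (straight) → pose (3.4317, 5.9942, -1.5590)

(3.4317, 5.9942, -1.5590)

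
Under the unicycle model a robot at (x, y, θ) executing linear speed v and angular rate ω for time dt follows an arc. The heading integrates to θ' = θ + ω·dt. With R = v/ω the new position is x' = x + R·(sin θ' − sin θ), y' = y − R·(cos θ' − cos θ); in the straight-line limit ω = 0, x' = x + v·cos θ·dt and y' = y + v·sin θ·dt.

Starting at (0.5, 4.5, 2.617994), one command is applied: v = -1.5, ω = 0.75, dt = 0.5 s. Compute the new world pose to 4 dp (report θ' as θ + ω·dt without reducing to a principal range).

θ' = 2.6180 + 0.75·0.5 = 2.9930
R = v/ω = -1.5/0.75 = -2.0000
x' = 0.5 + -2.0000·(sin 2.9930 − sin 2.6180) = 1.2039
y' = 4.5 − -2.0000·(cos 2.9930 − cos 2.6180) = 4.2541

(1.2039, 4.2541, 2.9930)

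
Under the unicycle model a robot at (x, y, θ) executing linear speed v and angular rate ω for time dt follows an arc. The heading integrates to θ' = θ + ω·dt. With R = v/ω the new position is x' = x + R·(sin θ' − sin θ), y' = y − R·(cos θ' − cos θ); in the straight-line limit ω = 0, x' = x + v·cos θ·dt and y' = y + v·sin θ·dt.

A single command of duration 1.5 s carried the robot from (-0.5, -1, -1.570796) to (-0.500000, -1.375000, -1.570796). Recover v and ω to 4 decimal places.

Δθ = -1.570796 − -1.570796 = 0.000000
ω = Δθ/dt = 0.000000/1.5 = 0.0000
ω = 0 → v = (Δx·cos θ + Δy·sin θ)/dt = 0.2500

v = 0.2500, ω = 0.0000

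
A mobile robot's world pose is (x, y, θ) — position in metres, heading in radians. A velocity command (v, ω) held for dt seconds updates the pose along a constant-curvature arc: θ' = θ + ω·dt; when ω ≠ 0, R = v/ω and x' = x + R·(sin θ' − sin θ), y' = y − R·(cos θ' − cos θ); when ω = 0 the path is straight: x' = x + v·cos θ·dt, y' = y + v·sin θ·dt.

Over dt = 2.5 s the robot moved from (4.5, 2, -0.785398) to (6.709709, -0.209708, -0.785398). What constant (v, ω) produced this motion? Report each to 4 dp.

Δθ = -0.785398 − -0.785398 = 0.000000
ω = Δθ/dt = 0.000000/2.5 = 0.0000
ω = 0 → v = (Δx·cos θ + Δy·sin θ)/dt = 1.2500

v = 1.2500, ω = 0.0000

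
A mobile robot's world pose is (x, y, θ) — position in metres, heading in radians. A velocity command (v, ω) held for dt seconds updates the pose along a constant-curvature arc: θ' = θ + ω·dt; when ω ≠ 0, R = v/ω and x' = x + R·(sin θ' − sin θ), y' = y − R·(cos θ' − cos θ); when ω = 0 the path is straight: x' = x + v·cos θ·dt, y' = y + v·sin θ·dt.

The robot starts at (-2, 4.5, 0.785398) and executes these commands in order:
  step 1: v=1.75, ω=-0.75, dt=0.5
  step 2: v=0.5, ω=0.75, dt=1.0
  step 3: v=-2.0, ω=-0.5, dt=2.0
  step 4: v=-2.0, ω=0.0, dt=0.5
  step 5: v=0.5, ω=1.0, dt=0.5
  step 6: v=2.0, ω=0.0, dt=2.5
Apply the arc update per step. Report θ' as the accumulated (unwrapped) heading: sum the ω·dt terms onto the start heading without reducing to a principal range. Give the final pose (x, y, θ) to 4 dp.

step 1: θ'=0.4104 (R=-2.3333) → pose (-1.2810, 4.9897, 0.4104)
step 2: θ'=1.1604 (R=0.6667) → pose (-0.9357, 5.3350, 1.1604)
step 3: θ'=0.1604 (R=4.0000) → pose (-3.9647, 2.9822, 0.1604)
step 4: θ'=0.1604 (straight) → pose (-4.9519, 2.8225, 0.1604)
step 5: θ'=0.6604 (R=0.5000) → pose (-4.7250, 2.9212, 0.6604)
step 6: θ'=0.6604 (straight) → pose (-0.7763, 5.9884, 0.6604)

(-0.7763, 5.9884, 0.6604)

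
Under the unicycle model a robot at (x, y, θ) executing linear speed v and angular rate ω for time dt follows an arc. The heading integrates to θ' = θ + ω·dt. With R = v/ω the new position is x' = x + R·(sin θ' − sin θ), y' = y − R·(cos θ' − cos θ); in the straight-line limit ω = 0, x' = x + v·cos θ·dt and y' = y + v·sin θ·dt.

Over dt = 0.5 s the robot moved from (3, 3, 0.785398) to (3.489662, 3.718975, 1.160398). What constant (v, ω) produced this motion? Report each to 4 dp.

Δθ = 1.160398 − 0.785398 = 0.375000
ω = Δθ/dt = 0.375000/0.5 = 0.7500
R = −Δy/(cos θ' − cos θ) = 2.3333
v = R·ω = 2.3333·0.7500 = 1.7500

v = 1.7500, ω = 0.7500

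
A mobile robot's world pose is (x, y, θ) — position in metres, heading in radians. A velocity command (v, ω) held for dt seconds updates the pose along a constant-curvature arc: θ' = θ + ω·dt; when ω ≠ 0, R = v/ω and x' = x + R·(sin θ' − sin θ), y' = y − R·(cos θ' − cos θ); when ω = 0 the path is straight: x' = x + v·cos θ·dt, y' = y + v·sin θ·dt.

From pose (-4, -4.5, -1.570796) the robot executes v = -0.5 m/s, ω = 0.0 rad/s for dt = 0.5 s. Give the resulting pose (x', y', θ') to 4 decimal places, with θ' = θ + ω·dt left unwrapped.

θ' = -1.5708 + 0.0·0.5 = -1.5708
ω = 0 → straight: x' = -4 + -0.5·cos(-1.5708)·0.5 = -4.0000
y' = -4.5 + -0.5·sin(-1.5708)·0.5 = -4.2500

(-4.0000, -4.2500, -1.5708)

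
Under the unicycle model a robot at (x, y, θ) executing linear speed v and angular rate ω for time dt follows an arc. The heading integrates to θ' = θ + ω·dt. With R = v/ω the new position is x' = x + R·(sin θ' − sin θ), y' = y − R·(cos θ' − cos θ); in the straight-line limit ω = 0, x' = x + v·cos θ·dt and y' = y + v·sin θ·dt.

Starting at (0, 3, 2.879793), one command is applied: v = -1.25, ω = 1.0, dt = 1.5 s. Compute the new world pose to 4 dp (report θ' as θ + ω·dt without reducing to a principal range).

θ' = 2.8798 + 1.0·1.5 = 4.3798
R = v/ω = -1.25/1.0 = -1.2500
x' = 0 + -1.2500·(sin 4.3798 − sin 2.8798) = 1.5050
y' = 3 − -1.2500·(cos 4.3798 − cos 2.8798) = 3.7993

(1.5050, 3.7993, 4.3798)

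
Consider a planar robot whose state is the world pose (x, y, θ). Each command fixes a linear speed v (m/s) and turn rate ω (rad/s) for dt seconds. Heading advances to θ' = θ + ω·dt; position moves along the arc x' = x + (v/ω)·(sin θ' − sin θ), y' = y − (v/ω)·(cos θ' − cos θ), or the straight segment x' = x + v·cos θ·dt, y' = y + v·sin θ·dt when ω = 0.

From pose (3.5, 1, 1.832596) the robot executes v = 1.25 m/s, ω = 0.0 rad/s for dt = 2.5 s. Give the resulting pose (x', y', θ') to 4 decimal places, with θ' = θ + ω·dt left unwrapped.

(2.6912, 4.0185, 1.8326)

θ' = 1.8326 + 0.0·2.5 = 1.8326
ω = 0 → straight: x' = 3.5 + 1.25·cos(1.8326)·2.5 = 2.6912
y' = 1 + 1.25·sin(1.8326)·2.5 = 4.0185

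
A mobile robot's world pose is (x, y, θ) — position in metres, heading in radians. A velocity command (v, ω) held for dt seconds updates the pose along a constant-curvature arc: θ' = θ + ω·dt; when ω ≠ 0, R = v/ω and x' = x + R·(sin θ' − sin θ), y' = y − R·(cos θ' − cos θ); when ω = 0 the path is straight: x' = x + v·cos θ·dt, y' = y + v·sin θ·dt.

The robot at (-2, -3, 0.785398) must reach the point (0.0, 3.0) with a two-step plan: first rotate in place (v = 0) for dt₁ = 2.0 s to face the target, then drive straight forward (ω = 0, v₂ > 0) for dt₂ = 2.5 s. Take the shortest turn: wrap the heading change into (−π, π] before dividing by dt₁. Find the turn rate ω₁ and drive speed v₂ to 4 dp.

heading to target = atan2(3−-3, 0−-2) = 1.2490
Δθ = wrap(1.2490 − 0.7854) = 0.4636; ω₁ = Δθ/dt₁ = 0.2318
distance = √((0−-2)² + (3−-3)²) = 6.3246; v₂ = distance/dt₂ = 2.5298

ω₁ = 0.2318, v₂ = 2.5298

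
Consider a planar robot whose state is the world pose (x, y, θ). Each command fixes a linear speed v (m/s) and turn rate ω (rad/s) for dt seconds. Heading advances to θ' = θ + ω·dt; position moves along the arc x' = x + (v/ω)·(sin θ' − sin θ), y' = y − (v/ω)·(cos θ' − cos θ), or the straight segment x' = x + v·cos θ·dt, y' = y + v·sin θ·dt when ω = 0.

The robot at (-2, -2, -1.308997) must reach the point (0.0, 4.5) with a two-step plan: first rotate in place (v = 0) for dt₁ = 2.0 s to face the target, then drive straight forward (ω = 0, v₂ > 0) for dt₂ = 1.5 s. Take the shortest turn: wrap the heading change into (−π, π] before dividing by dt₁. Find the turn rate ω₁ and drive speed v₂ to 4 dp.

ω₁ = 1.2906, v₂ = 4.5338

heading to target = atan2(4.5−-2, 0−-2) = 1.2723
Δθ = wrap(1.2723 − -1.3090) = 2.5813; ω₁ = Δθ/dt₁ = 1.2906
distance = √((0−-2)² + (4.5−-2)²) = 6.8007; v₂ = distance/dt₂ = 4.5338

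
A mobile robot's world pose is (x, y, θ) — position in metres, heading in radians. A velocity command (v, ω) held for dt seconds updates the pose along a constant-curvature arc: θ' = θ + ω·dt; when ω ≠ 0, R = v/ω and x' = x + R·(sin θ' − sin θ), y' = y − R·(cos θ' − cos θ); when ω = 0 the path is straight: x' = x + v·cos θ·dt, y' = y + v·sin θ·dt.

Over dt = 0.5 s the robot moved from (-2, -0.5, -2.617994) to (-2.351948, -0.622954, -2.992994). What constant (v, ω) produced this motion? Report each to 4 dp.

v = 0.7500, ω = -0.7500

Δθ = -2.992994 − -2.617994 = -0.375000
ω = Δθ/dt = -0.375000/0.5 = -0.7500
R = Δx/(sin θ' − sin θ) = -1.0000
v = R·ω = -1.0000·-0.7500 = 0.7500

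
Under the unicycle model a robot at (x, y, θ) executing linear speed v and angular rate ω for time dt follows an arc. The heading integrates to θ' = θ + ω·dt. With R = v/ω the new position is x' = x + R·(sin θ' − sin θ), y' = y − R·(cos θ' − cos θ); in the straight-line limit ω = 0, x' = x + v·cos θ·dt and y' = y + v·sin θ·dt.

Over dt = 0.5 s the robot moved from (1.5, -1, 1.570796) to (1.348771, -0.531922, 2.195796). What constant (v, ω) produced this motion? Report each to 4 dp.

Δθ = 2.195796 − 1.570796 = 0.625000
ω = Δθ/dt = 0.625000/0.5 = 1.2500
R = −Δy/(cos θ' − cos θ) = 0.8000
v = R·ω = 0.8000·1.2500 = 1.0000

v = 1.0000, ω = 1.2500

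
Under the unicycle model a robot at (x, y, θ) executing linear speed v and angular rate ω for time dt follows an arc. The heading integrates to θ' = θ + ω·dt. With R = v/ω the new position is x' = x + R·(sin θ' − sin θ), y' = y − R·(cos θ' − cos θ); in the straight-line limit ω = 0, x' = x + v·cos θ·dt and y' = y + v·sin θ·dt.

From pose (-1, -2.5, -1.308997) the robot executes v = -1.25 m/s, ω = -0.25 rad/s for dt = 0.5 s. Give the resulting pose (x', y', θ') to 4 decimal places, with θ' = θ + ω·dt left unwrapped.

(-1.1237, -1.8878, -1.4340)

θ' = -1.3090 + -0.25·0.5 = -1.4340
R = v/ω = -1.25/-0.25 = 5.0000
x' = -1 + 5.0000·(sin -1.4340 − sin -1.3090) = -1.1237
y' = -2.5 − 5.0000·(cos -1.4340 − cos -1.3090) = -1.8878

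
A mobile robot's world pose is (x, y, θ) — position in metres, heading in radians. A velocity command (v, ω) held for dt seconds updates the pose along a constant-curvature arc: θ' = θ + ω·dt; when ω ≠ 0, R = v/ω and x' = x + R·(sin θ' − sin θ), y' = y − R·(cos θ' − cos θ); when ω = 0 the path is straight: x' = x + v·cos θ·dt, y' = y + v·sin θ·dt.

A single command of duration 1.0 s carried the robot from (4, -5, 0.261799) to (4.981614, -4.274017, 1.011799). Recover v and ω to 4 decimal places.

Δθ = 1.011799 − 0.261799 = 0.750000
ω = Δθ/dt = 0.750000/1.0 = 0.7500
R = Δx/(sin θ' − sin θ) = 1.6667
v = R·ω = 1.6667·0.7500 = 1.2500

v = 1.2500, ω = 0.7500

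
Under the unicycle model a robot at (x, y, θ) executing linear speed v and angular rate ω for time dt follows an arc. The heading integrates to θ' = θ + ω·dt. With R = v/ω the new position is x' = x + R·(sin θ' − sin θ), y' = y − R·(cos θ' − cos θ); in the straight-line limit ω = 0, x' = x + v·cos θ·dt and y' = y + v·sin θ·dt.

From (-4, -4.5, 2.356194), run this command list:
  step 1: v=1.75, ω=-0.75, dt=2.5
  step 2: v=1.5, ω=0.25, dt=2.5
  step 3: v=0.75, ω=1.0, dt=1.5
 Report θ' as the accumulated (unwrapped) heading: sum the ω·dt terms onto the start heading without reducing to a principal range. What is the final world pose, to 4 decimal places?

step 1: θ'=0.4812 (R=-2.3333) → pose (-3.4300, -0.7817, 0.4812)
step 2: θ'=1.1062 (R=6.0000) → pose (-0.8431, 1.8485, 1.1062)
step 3: θ'=2.6062 (R=0.7500) → pose (-1.1309, 2.8296, 2.6062)

(-1.1309, 2.8296, 2.6062)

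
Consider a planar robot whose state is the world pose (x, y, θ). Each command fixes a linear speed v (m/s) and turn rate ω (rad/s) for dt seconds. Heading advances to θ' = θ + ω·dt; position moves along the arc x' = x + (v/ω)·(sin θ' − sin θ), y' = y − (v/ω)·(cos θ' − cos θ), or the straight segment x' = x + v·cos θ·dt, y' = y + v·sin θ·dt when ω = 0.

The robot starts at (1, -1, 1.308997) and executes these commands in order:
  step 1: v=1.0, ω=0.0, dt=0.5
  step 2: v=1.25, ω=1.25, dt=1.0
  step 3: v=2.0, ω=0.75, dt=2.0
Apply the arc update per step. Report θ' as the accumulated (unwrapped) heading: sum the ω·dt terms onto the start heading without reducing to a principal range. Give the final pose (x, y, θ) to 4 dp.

step 1: θ'=1.3090 (straight) → pose (1.1294, -0.5170, 1.3090)
step 2: θ'=2.5590 (R=1.0000) → pose (0.7137, 0.5768, 2.5590)
step 3: θ'=4.0590 (R=2.6667) → pose (-2.8709, -0.0289, 4.0590)

(-2.8709, -0.0289, 4.0590)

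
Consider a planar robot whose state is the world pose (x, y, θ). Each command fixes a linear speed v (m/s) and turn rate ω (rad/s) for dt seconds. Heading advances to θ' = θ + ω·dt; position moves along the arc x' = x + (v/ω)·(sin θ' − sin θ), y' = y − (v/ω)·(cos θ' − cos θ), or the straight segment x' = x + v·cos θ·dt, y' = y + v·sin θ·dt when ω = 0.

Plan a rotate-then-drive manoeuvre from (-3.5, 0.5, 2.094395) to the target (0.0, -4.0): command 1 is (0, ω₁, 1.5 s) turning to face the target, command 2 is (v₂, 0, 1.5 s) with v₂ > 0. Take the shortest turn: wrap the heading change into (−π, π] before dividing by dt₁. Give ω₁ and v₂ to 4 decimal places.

ω₁ = -2.0028, v₂ = 3.8006

heading to target = atan2(-4−0.5, 0−-3.5) = -0.9098
Δθ = wrap(-0.9098 − 2.0944) = -3.0041; ω₁ = Δθ/dt₁ = -2.0028
distance = √((0−-3.5)² + (-4−0.5)²) = 5.7009; v₂ = distance/dt₂ = 3.8006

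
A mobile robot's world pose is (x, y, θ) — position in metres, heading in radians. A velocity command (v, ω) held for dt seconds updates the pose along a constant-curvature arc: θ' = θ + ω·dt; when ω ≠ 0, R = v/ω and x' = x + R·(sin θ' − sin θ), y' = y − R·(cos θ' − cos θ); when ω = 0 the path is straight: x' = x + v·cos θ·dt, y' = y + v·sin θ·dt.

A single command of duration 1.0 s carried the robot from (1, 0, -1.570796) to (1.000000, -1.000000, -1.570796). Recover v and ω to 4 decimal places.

Δθ = -1.570796 − -1.570796 = 0.000000
ω = Δθ/dt = 0.000000/1.0 = 0.0000
ω = 0 → v = (Δx·cos θ + Δy·sin θ)/dt = 1.0000

v = 1.0000, ω = 0.0000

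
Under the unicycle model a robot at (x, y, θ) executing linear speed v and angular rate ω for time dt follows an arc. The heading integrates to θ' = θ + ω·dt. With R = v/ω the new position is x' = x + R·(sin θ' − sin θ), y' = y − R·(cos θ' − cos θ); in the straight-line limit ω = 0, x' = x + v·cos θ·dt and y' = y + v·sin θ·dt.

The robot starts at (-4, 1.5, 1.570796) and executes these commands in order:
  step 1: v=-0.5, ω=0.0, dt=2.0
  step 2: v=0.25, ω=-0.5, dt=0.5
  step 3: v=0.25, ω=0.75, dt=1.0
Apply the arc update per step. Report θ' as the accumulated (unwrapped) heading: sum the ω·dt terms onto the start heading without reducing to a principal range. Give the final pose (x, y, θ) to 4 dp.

step 1: θ'=1.5708 (straight) → pose (-4.0000, 0.5000, 1.5708)
step 2: θ'=1.3208 (R=-0.5000) → pose (-3.9845, 0.6237, 1.3208)
step 3: θ'=2.0708 (R=0.3333) → pose (-4.0149, 0.8660, 2.0708)

(-4.0149, 0.8660, 2.0708)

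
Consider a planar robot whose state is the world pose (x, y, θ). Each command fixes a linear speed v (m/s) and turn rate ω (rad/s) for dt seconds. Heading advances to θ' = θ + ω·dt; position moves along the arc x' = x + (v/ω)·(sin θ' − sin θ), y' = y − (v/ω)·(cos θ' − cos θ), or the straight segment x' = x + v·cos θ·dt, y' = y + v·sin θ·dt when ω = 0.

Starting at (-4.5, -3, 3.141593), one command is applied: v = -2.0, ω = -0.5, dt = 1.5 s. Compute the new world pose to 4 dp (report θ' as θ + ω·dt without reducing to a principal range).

(-1.7734, -4.0732, 2.3916)

θ' = 3.1416 + -0.5·1.5 = 2.3916
R = v/ω = -2.0/-0.5 = 4.0000
x' = -4.5 + 4.0000·(sin 2.3916 − sin 3.1416) = -1.7734
y' = -3 − 4.0000·(cos 2.3916 − cos 3.1416) = -4.0732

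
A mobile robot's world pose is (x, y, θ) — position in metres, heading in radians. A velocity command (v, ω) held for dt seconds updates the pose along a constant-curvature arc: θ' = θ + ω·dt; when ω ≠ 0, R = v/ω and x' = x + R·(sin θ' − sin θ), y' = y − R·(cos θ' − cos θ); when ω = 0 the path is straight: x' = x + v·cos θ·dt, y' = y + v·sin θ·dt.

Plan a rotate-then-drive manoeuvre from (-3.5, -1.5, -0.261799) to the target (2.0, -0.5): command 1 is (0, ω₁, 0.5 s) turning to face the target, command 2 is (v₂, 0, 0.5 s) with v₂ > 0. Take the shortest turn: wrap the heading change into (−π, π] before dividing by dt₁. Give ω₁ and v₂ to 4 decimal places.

ω₁ = 0.8833, v₂ = 11.1803

heading to target = atan2(-0.5−-1.5, 2−-3.5) = 0.1799
Δθ = wrap(0.1799 − -0.2618) = 0.4417; ω₁ = Δθ/dt₁ = 0.8833
distance = √((2−-3.5)² + (-0.5−-1.5)²) = 5.5902; v₂ = distance/dt₂ = 11.1803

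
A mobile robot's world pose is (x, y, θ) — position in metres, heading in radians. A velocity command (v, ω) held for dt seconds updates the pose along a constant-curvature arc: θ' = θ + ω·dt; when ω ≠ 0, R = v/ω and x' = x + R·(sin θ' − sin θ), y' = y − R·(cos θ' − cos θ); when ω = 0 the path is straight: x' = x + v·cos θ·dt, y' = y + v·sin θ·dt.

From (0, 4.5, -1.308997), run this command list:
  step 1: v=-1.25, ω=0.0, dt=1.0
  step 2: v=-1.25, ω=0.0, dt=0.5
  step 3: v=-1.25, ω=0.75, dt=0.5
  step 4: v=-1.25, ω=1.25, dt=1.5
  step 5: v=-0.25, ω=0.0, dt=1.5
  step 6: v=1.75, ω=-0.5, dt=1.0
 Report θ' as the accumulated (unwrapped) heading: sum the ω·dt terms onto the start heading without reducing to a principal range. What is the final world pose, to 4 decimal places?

step 1: θ'=-1.3090 (straight) → pose (-0.3235, 5.7074, -1.3090)
step 2: θ'=-1.3090 (straight) → pose (-0.4853, 6.3111, -1.3090)
step 3: θ'=-0.9340 (R=-1.6667) → pose (-0.7552, 6.8708, -0.9340)
step 4: θ'=0.9410 (R=-1.0000) → pose (-2.3673, 6.8651, 0.9410)
step 5: θ'=0.9410 (straight) → pose (-2.5882, 6.5621, 0.9410)
step 6: θ'=0.4410 (R=-3.5000) → pose (-1.2536, 7.6658, 0.4410)

(-1.2536, 7.6658, 0.4410)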